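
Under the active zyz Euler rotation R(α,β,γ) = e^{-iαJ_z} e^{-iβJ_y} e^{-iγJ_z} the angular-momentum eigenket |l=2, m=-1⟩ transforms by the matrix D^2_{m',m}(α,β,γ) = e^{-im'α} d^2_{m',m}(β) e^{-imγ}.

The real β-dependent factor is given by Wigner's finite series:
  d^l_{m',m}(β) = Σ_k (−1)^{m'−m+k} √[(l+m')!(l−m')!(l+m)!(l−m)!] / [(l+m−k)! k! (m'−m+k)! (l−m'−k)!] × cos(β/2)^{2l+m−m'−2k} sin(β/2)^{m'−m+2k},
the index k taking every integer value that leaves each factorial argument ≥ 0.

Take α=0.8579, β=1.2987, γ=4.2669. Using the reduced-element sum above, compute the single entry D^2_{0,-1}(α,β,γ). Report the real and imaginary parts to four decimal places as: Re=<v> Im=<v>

D^2_{0,-1}(0.8579,1.2987,4.2669) = e^{-i·0·0.8579}·d^2_{0,-1}(1.2987)·e^{-i·-1·4.2669}. Compute d first:
Half-angle: c=0.796477, s=0.604669. N=√(2·2·1·6)=4.898979
k: max(0,(-1)−(0))=0 … min(2+(-1),2−(0))=1
  k=0: (−1)^1·4.8990/(2)·0.7965^3·0.6047^1 = -0.748364
  k=1: (−1)^2·4.8990/(2)·0.7965^1·0.6047^3 = +0.431322
d^2_{0,-1}(1.2987) = -0.748364 +0.431322 = -0.317042
D = (+1.000000+0.000000i)·(-0.317042)·(-0.430899-0.902400i) = +0.136613+0.286099i

Re=0.1366 Im=0.2861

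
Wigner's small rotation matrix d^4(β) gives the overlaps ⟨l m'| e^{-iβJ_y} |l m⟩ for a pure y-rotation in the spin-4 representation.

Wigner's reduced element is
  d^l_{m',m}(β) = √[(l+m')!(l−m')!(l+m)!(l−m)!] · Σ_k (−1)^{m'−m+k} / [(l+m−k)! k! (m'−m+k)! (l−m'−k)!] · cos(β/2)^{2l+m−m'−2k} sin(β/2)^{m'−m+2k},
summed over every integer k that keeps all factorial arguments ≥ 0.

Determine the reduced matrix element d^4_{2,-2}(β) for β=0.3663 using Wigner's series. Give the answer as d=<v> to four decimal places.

d^4_{2,-2}(β=0.3663) via Wigner's sum:
With c≡cos(β/2)=0.983275 and s≡sin(β/2)=0.182128, N=[720·2·2·720]^{1/2}=1440.000000
The bounds max(0,m−m')=0 and min(l+m,l−m')=2 give 3 terms
  k=0: (−1)^4·1440.0000/(96)·0.9833^4·0.1821^4 = +0.015428
  k=1: (−1)^5·1440.0000/(120)·0.9833^2·0.1821^6 = -0.000423
  k=2: (−1)^6·1440.0000/(1440)·0.9833^0·0.1821^8 = +0.000001
d^4_{2,-2}(0.3663) = +0.015428 -0.000423 +0.000001 = +0.015005

d=0.0150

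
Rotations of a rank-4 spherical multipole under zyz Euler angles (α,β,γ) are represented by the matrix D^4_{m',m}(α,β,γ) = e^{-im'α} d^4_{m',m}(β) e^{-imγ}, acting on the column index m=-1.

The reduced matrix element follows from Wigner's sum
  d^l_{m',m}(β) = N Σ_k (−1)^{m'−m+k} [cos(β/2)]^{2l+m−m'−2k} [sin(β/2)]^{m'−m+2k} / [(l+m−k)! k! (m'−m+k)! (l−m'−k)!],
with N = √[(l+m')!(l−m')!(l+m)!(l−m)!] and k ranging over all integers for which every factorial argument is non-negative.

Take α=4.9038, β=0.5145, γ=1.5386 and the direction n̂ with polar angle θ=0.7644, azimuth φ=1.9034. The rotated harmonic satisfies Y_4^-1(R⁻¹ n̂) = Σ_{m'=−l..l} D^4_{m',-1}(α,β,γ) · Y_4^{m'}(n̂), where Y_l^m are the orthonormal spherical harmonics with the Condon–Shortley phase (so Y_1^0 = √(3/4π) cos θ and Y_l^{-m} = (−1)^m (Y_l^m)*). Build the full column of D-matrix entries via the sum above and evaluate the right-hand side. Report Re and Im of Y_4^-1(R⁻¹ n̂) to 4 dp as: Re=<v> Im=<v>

Need the full column D^4_{m',-1} for m'=−4..4 at α=4.9038, β=0.5145, γ=1.5386.
cos(β/2)=0.967093, sin(β/2)=0.254422
d^4_{-4,-1}: single k=3 term ⇒ +0.104256;  D = -0.069792+0.077449i
d^4_{-3,-1}: k∈[2..3] ⇒ +0.420329 -0.048485 = +0.371844;  D = -0.318544-0.191828i
d^4_{-2,-1}: k∈[1..3] ⇒ +0.854023 -0.295537 +0.013636 = +0.572122;  D = +0.196516-0.537313i
d^4_{-1,-1}: k∈[0..3] ⇒ +0.765151 -0.794348 +0.109955 -0.002537 = +0.078221;  D = +0.077231+0.012401i
d^4_{0,-1}: k∈[0..3] ⇒ -0.900219 +0.373828 -0.025873 +0.000298 = -0.551965;  D = -0.017768-0.551679i
d^4_{1,-1}: k∈[0..3] ⇒ +0.529565 -0.109955 +0.003805 -0.000018 = +0.423398;  D = -0.412857+0.093888i
d^4_{2,-1}: k∈[0..2] ⇒ -0.197025 +0.020454 -0.000283 = -0.176854;  D = +0.071309+0.161840i
d^4_{3,-1}: k∈[0..1] ⇒ +0.048485 -0.002013 = +0.046472;  D = +0.038186-0.026486i
d^4_{4,-1}: single k=0 term ⇒ -0.007216;  D = -0.005165-0.005038i
Y_4^{m'}(θ=0.7644,φ=1.9034) and Σ D·Y over m':
  (-0.0698+0.0774i)·(+0.0242-0.0986i)  (-0.3185-0.1918i)·(+0.2517+0.1624i)  (+0.1965-0.5373i)·(-0.3337+0.2618i)  (+0.0772+0.0124i)·(-0.0499-0.1445i)  (-0.0178-0.5517i)·(-0.3311+0.0000i)  (-0.4129+0.0939i)·(+0.0499-0.1445i)  (+0.0713+0.1618i)·(-0.3337-0.2618i)  (+0.0382-0.0265i)·(-0.2517+0.1624i)  (-0.0052-0.0050i)·(+0.0242+0.0986i)
Y_4^-1(R⁻¹ n̂) = +0.042425+0.314279i

Re=0.0424 Im=0.3143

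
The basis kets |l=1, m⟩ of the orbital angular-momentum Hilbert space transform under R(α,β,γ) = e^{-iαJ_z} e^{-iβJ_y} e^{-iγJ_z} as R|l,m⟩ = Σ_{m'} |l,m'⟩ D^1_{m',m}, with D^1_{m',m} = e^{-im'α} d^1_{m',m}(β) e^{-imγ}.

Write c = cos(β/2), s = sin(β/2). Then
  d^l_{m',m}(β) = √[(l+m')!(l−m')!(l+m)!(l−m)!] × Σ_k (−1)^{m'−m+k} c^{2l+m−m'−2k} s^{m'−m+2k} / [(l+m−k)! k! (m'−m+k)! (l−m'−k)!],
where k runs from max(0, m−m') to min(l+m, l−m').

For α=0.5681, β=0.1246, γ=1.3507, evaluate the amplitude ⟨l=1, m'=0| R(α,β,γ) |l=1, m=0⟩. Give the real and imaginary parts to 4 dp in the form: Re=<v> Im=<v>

First d^1_{0,0}(β=0.1246), then the phase factors e^{-i(0)α} and e^{-i(0)γ}:
With c≡cos(β/2)=0.998060 and s≡sin(β/2)=0.062260, N=[1·1·1·1]^{1/2}=1.000000
Admissible k: 0..1 (factorial args all ≥0)
  k=0: (−1)^0·1.0000/(1)·0.9981^2·0.0623^0 = +0.996124
  k=1: (−1)^1·1.0000/(1)·0.9981^0·0.0623^2 = -0.003876
d^1_{0,0}(0.1246) = +0.996124 -0.003876 = +0.992247
Phases: e^{-i·(0)·0.5681}=+1.000000+0.000000i, e^{-i·(0)·1.3507}=+1.000000+0.000000i ⇒ D=+0.992247+0.000000i

Re=0.9922 Im=0.0000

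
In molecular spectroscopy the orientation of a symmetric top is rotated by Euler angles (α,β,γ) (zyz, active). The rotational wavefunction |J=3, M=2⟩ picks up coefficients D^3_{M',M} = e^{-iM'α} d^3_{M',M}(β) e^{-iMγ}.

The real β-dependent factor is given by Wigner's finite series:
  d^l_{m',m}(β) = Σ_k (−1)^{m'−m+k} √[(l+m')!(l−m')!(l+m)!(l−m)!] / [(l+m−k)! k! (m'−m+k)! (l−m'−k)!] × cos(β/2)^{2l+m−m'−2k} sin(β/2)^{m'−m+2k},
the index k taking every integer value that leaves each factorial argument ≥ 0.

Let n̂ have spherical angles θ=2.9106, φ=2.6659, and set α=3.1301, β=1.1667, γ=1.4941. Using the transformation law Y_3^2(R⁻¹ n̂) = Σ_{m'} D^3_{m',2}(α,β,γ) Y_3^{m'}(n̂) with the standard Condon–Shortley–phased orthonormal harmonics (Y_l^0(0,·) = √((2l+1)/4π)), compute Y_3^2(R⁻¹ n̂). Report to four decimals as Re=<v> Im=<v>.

Re=0.1910 Im=-0.0107

Need the full column D^3_{m',2} for m'=−3..3 at α=3.1301, β=1.1667, γ=1.4941.
cos(β/2)=0.834622, sin(β/2)=0.550823
d^3_{-3,2}: single k=5 term ⇒ +0.103663;  D = +0.102931+0.012298i
d^3_{-2,2}: k∈[4..5] ⇒ +0.320625 -0.027930 = +0.292695;  D = -0.290210-0.038062i
d^3_{-1,2}: k∈[3..4] ⇒ +0.614520 -0.133829 = +0.480691;  D = +0.475859+0.067981i
d^3_{0,2}: k∈[2..3] ⇒ +0.806388 -0.351228 = +0.455161;  D = -0.449816-0.069545i
d^3_{1,2}: k∈[1..2] ⇒ +0.705442 -0.614520 = +0.090922;  D = +0.089689+0.014924i
d^3_{2,2}: k∈[0..1] ⇒ +0.338018 -0.736128 = -0.398111;  D = +0.391935+0.069854i
d^3_{3,2}: single k=0 term ⇒ -0.546433;  D = -0.536818-0.102056i
Y_3^{m'}(θ=2.9106,φ=2.6659) and Σ D·Y over m':
  (+0.1029+0.0123i)·(-0.0007-0.0050i)  (-0.2902-0.0381i)·(-0.0303-0.0425i)  (+0.4759+0.0680i)·(-0.2459-0.1267i)  (-0.4498-0.0695i)·(-0.6313+0.0000i)  (+0.0897+0.0149i)·(+0.2459-0.1267i)  (+0.3919+0.0699i)·(-0.0303+0.0425i)  (-0.5368-0.1021i)·(+0.0007-0.0050i)
Y_3^2(R⁻¹ n̂) = +0.190971-0.010702i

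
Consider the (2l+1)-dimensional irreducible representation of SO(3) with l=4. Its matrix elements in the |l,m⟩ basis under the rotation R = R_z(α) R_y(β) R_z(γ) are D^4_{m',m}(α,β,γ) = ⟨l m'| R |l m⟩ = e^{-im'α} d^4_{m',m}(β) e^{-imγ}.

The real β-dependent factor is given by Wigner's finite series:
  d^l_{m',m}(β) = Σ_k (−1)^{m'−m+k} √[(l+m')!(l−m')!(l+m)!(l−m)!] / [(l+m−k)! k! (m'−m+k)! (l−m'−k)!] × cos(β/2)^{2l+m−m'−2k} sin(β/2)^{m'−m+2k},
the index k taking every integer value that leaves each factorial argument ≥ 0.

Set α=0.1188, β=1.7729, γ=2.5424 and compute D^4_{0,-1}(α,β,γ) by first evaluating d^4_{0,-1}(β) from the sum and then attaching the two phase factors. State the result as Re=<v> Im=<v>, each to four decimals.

Re=0.2467 Im=-0.1685

Split into d^4_{0,-1}(β=1.7729) × two z-phases.
With c≡cos(β/2)=0.632167 and s≡sin(β/2)=0.774832, N=[24·24·6·120]^{1/2}=643.987578
k: max(0,(-1)−(0))=0 … min(4+(-1),4−(0))=3
  k=0: (−1)^1·643.9876/(144)·0.6322^7·0.7748^1 = -0.139812
  k=1: (−1)^2·643.9876/(24)·0.6322^5·0.7748^3 = +1.260224
  k=2: (−1)^3·643.9876/(24)·0.6322^3·0.7748^5 = -1.893215
  k=3: (−1)^4·643.9876/(144)·0.6322^1·0.7748^7 = +0.474025
d^4_{0,-1}(1.7729) = -0.139812 +1.260224 -1.893215 +0.474025 = -0.298779
Attach z-rotation phases: D = e^{-i(0)(0.1188)}·(-0.298779)·e^{-i(-1)(2.5424)} = +0.246729-0.168504i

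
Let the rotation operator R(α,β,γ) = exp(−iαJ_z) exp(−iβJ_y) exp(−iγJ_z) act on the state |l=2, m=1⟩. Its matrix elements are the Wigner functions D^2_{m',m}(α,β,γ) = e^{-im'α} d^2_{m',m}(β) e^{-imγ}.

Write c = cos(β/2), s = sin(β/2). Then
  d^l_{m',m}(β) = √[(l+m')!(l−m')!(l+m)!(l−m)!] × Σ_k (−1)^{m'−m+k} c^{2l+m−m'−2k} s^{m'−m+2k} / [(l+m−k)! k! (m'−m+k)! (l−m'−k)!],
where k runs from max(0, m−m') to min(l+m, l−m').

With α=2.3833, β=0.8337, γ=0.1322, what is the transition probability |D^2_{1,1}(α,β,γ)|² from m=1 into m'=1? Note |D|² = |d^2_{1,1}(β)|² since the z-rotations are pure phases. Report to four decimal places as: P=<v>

D^2_{1,1}(2.3833,0.8337,0.1322) = e^{-i·1·2.3833}·d^2_{1,1}(0.8337)·e^{-i·1·0.1322}. Compute d first:
With c≡cos(β/2)=0.914369 and s≡sin(β/2)=0.404882, N=[6·1·6·1]^{1/2}=6.000000
The bounds max(0,m−m')=0 and min(l+m,l−m')=1 give 2 terms
  k=0: (−1)^0·6.0000/(6)·0.9144^4·0.4049^0 = +0.699014
  k=1: (−1)^1·6.0000/(2)·0.9144^2·0.4049^2 = -0.411170
d^2_{1,1}(0.8337) = +0.699014 -0.411170 = +0.287844
|D^2_{1,1}|² = |d^2_{1,1}(β)|² = (+0.287844)² = 0.082854 (the z-rotation phases have unit modulus)

P=0.0829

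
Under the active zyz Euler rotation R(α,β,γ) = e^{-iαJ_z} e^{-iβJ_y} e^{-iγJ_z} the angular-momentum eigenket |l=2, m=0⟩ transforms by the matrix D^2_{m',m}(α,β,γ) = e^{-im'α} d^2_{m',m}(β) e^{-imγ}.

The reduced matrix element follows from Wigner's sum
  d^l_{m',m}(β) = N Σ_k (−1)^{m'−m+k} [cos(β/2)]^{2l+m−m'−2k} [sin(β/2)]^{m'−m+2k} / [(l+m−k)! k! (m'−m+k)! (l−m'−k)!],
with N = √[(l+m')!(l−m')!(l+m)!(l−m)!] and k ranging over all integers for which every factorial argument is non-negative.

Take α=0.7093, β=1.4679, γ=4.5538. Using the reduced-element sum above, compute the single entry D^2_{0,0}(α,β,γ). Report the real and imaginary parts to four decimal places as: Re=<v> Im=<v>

Re=-0.4842 Im=0.0000

First d^2_{0,0}(β=1.4679), then the phase factors e^{-i(0)α} and e^{-i(0)γ}:
With c≡cos(β/2)=0.742534 and s≡sin(β/2)=0.669808, N=[2·2·2·2]^{1/2}=4.000000
Admissible k: 0..2 (factorial args all ≥0)
  k=0: (−1)^0·4.0000/(4)·0.7425^4·0.6698^0 = +0.303995
  k=1: (−1)^1·4.0000/(1)·0.7425^2·0.6698^2 = -0.989450
  k=2: (−1)^2·4.0000/(4)·0.7425^0·0.6698^4 = +0.201280
d^2_{0,0}(1.4679) = +0.303995 -0.989450 +0.201280 = -0.484174
Phases: e^{-i·(0)·0.7093}=+1.000000+0.000000i, e^{-i·(0)·4.5538}=+1.000000+0.000000i ⇒ D=-0.484174+0.000000i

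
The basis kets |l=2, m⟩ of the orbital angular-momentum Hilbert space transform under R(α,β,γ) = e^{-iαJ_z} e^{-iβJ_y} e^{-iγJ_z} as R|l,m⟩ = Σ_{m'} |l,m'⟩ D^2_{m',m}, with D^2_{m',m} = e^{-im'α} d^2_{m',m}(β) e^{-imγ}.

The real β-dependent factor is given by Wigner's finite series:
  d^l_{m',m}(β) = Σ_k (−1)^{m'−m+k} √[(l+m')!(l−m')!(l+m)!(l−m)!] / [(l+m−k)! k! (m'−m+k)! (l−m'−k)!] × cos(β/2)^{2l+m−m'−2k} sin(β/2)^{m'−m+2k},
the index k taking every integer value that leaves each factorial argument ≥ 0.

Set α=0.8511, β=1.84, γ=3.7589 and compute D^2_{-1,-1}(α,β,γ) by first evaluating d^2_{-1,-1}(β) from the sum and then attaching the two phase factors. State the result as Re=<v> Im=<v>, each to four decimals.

Re=0.0575 Im=0.5593

First d^2_{-1,-1}(β=1.84), then the phase factors e^{-i(-1)α} and e^{-i(-1)γ}:
With c≡cos(β/2)=0.605820 and s≡sin(β/2)=0.795602, N=[1·6·1·6]^{1/2}=6.000000
k∈{0,1} keeps every argument non-negative
  k=0: (−1)^0·6.0000/(6)·0.6058^4·0.7956^0 = +0.134702
  k=1: (−1)^1·6.0000/(2)·0.6058^2·0.7956^2 = -0.696947
d^2_{-1,-1}(1.84) = +0.134702 -0.696947 = -0.562245
D = (+0.659156+0.752006i)·(-0.562245)·(-0.815440-0.578842i) = +0.057467+0.559301i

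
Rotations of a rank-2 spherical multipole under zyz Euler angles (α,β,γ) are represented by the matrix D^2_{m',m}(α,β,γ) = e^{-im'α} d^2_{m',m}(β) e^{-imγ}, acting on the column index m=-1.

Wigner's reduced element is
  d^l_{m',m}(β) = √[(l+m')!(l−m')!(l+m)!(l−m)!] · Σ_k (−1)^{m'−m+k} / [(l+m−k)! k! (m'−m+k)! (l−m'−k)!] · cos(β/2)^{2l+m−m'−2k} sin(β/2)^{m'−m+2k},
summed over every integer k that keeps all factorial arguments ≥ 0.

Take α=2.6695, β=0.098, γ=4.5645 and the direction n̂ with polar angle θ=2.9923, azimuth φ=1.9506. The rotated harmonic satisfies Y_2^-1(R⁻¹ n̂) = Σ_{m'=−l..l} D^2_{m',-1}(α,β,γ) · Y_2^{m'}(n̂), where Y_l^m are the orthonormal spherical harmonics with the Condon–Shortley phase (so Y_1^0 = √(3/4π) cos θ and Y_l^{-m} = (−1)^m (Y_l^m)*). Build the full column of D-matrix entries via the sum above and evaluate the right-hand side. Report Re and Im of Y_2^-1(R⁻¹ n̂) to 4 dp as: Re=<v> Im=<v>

Re=-0.0498 Im=0.1656

Need the full column D^2_{m',-1} for m'=−2..2 at α=2.6695, β=0.098, γ=4.5645.
cos(β/2)=0.998800, sin(β/2)=0.048980
d^2_{-2,-1}: single k=1 term ⇒ +0.097608;  D = -0.086636-0.044963i
d^2_{-1,-1}: k∈[0..1] ⇒ +0.995208 -0.007180 = +0.988028;  D = +0.574064+0.804145i
d^2_{0,-1}: k∈[0..1] ⇒ -0.119545 +0.000287 = -0.119258;  D = +0.017573+0.117956i
d^2_{1,-1}: k∈[0..1] ⇒ +0.007180 -0.000006 = +0.007174;  D = -0.002285+0.006800i
d^2_{2,-1}: single k=0 term ⇒ -0.000235;  D = -0.000168+0.000164i
Y_2^{m'}(θ=2.9923,φ=1.9506) and Σ D·Y over m':
  (-0.0866-0.0450i)·(-0.0062+0.0059i)  (+0.5741+0.8041i)·(+0.0421+0.1055i)  (+0.0176+0.1180i)·(+0.6099+0.0000i)  (-0.0023+0.0068i)·(-0.0421+0.1055i)  (-0.0002+0.0002i)·(-0.0062-0.0059i)
Y_2^-1(R⁻¹ n̂) = -0.049781+0.165635i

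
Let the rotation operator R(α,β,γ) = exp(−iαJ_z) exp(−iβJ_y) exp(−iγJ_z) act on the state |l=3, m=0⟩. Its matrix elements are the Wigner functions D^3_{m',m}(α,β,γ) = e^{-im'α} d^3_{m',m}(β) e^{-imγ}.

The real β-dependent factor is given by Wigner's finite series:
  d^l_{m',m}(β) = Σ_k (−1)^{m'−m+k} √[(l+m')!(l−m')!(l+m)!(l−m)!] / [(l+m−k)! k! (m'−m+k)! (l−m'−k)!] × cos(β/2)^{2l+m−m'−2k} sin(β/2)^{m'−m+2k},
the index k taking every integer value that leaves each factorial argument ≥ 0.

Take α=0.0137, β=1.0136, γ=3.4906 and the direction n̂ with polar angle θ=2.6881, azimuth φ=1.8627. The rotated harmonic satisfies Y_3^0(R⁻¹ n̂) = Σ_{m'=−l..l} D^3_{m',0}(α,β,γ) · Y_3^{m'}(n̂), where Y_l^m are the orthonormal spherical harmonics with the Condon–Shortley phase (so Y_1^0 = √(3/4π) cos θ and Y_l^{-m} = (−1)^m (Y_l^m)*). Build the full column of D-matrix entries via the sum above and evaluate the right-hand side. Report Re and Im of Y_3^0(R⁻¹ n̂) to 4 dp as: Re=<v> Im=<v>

Re=0.2872 Im=0.0000

Need the full column D^3_{m',0} for m'=−3..3 at α=0.0137, β=1.0136, γ=3.4906.
cos(β/2)=0.874302, sin(β/2)=0.485382
d^3_{-3,0}: single k=3 term ⇒ +0.341783;  D = +0.341495+0.014043i
d^3_{-2,0}: k∈[2..3] ⇒ +0.754005 -0.232390 = +0.521614;  D = +0.521419+0.014290i
d^3_{-1,0}: k∈[1..3] ⇒ +0.858978 -0.794232 +0.081596 = +0.146342;  D = +0.146328+0.002005i
d^3_{0,0}: k∈[0..3] ⇒ +0.446652 -1.238957 +0.381857 -0.013077 = -0.423525;  D = -0.423525+0.000000i
d^3_{1,0}: k∈[0..2] ⇒ -0.858978 +0.794232 -0.081596 = -0.146342;  D = -0.146328+0.002005i
d^3_{2,0}: k∈[0..1] ⇒ +0.754005 -0.232390 = +0.521614;  D = +0.521419-0.014290i
d^3_{3,0}: single k=0 term ⇒ -0.341783;  D = -0.341495+0.014043i
Y_3^{m'}(θ=2.6881,φ=1.8627) and Σ D·Y over m':
  (+0.3415+0.0140i)·(+0.0269+0.0225i)  (+0.5214+0.0143i)·(+0.1471-0.0972i)  (+0.1463+0.0020i)·(-0.1239-0.4123i)  (-0.4235+0.0000i)·(-0.3490+0.0000i)  (-0.1463+0.0020i)·(+0.1239-0.4123i)  (+0.5214-0.0143i)·(+0.1471+0.0972i)  (-0.3415+0.0140i)·(-0.0269+0.0225i)
Y_3^0(R⁻¹ n̂) = +0.287177+0.000000i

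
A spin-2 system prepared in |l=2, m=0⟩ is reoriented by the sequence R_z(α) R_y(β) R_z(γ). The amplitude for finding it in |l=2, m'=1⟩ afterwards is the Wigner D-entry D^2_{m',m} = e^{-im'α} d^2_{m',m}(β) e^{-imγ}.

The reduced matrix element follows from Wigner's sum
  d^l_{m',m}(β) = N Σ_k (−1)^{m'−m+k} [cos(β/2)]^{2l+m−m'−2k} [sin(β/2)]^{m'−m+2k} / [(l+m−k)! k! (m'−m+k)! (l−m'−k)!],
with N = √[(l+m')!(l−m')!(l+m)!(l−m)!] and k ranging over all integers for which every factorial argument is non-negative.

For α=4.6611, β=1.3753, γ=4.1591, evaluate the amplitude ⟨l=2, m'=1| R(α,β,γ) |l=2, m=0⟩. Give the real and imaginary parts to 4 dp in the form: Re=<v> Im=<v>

Re=0.0120 Im=-0.2331

Split into d^2_{1,0}(β=1.3753) × two z-phases.
c=cos(1.3753/2)=0.772740, s=sin(1.3753/2)=0.634723; N=√[6·1·2·2]=4.898979
Admissible k: 0..1 (factorial args all ≥0)
  k=0: (−1)^1·4.8990/(2)·0.7727^3·0.6347^1 = -0.717397
  k=1: (−1)^2·4.8990/(2)·0.7727^1·0.6347^3 = +0.484018
d^2_{1,0}(1.3753) = -0.717397 +0.484018 = -0.233379
D = (-0.051266+0.998685i)·(-0.233379)·(+1.000000+0.000000i) = +0.011965-0.233072i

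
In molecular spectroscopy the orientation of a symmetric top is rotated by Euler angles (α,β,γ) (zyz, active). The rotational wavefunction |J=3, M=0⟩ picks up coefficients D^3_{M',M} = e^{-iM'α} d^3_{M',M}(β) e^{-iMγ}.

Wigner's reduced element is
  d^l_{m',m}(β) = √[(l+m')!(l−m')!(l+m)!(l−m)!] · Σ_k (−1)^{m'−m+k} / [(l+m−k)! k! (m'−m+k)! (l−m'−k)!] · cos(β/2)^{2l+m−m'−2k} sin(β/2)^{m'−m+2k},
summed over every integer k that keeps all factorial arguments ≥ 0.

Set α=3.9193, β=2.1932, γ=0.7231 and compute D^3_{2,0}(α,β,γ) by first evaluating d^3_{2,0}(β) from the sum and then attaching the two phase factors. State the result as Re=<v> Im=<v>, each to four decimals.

Re=-0.0081 Im=0.5269

Split into d^3_{2,0}(β=2.1932) × two z-phases.
c=cos(2.1932/2)=0.456624, s=sin(2.1932/2)=0.889660; N=√[120·1·6·6]=65.726707
The bounds max(0,m−m')=0 and min(l+m,l−m')=1 give 2 terms
  k=0: (−1)^2·65.7267/(12)·0.4566^4·0.8897^2 = +0.188470
  k=1: (−1)^3·65.7267/(12)·0.4566^2·0.8897^4 = -0.715441
d^3_{2,0}(2.1932) = +0.188470 -0.715441 = -0.526971
Attach z-rotation phases: D = e^{-i(2)(3.9193)}·(-0.526971)·e^{-i(0)(0.7231)} = -0.008105+0.526908i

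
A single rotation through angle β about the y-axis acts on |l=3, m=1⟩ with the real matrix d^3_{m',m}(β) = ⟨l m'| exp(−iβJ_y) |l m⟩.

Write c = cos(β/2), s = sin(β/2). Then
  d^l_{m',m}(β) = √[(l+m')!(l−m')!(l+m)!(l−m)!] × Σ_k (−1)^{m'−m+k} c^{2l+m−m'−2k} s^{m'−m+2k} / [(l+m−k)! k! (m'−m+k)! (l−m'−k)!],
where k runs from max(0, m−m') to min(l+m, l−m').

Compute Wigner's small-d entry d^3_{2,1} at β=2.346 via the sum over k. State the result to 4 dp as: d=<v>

d^3_{2,1}(β=2.346) via Wigner's sum:
c=cos(2.346/2)=0.387388, s=sin(2.346/2)=0.921917; N=√[120·1·24·2]=75.894664
k: max(0,(1)−(2))=0 … min(3+(1),3−(2))=1
  k=0: (−1)^1·75.8947/(24)·0.3874^5·0.9219^1 = -0.025434
  k=1: (−1)^2·75.8947/(12)·0.3874^3·0.9219^3 = +0.288100
d^3_{2,1}(2.346) = -0.025434 +0.288100 = +0.262665

d=0.2627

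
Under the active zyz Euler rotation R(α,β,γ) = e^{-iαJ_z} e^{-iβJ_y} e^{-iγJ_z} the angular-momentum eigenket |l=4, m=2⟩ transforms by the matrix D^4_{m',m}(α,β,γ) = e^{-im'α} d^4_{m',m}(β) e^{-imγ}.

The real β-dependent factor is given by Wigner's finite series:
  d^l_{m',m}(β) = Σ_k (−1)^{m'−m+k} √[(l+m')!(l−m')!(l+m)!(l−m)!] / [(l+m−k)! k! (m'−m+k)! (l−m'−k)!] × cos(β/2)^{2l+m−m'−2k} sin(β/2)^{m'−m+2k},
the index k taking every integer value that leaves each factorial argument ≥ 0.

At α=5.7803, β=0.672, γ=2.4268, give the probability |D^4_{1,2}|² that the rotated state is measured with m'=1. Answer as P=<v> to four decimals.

P=0.1691

First d^4_{1,2}(β=0.672), then the phase factors e^{-i(1)α} and e^{-i(2)γ}:
Half-angle: c=0.944081, s=0.329713. N=√(120·6·720·2)=1018.233765
k∈{1,2,3} keeps every argument non-negative
  k=1: (−1)^0·1018.2338/(240)·0.9441^7·0.3297^1 = +0.935057
  k=2: (−1)^1·1018.2338/(48)·0.9441^5·0.3297^3 = -0.570246
  k=3: (−1)^2·1018.2338/(72)·0.9441^3·0.3297^5 = +0.046369
d^4_{1,2}(0.672) = +0.935057 -0.570246 +0.046369 = +0.411179
|D^4_{1,2}|² = |d^4_{1,2}(β)|² = (+0.411179)² = 0.169068 (the z-rotation phases have unit modulus)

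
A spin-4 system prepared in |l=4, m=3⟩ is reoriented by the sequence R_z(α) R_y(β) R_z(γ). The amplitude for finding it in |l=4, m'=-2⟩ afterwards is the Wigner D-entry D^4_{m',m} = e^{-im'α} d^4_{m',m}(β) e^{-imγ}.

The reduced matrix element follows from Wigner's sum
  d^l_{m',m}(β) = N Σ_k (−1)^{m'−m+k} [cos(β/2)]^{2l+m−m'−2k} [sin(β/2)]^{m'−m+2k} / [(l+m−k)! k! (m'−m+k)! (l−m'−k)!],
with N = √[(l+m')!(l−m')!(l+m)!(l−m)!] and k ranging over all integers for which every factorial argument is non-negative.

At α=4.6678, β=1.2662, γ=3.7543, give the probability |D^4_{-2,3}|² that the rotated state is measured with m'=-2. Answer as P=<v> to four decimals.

P=0.1224

Split into d^4_{-2,3}(β=1.2662) × two z-phases.
Half-angle: c=0.806197, s=0.591647. N=√(2·720·5040·1)=2693.993318
k∈{5,6} keeps every argument non-negative
  k=5: (−1)^0·2693.9933/(240)·0.8062^3·0.5916^5 = +0.426405
  k=6: (−1)^1·2693.9933/(720)·0.8062^1·0.5916^7 = -0.076550
d^4_{-2,3}(1.2662) = +0.426405 -0.076550 = +0.349855
|D^4_{-2,3}|² = |d^4_{-2,3}(β)|² = (+0.349855)² = 0.122399 (the z-rotation phases have unit modulus)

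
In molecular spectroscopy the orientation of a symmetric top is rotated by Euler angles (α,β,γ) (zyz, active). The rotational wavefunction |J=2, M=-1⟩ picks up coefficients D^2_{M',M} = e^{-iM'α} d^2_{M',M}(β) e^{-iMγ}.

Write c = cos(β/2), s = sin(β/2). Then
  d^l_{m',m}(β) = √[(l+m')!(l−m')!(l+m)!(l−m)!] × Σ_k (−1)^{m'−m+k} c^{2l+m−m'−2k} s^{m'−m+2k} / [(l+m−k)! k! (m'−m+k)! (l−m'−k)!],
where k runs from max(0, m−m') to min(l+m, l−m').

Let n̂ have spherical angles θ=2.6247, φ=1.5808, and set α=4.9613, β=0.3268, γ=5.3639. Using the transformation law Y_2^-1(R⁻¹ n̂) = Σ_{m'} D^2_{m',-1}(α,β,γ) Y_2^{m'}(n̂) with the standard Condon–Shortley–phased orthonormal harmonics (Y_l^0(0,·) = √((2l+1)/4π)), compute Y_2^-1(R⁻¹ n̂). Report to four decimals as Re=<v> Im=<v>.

Re=0.1507 Im=-0.0519

Need the full column D^2_{m',-1} for m'=−2..2 at α=4.9613, β=0.3268, γ=5.3639.
cos(β/2)=0.986680, sin(β/2)=0.162674
d^2_{-2,-1}: single k=1 term ⇒ +0.312519;  D = -0.285171+0.127850i
d^2_{-1,-1}: k∈[0..1] ⇒ +0.947775 -0.077288 = +0.870487;  D = -0.540816-0.682104i
d^2_{0,-1}: k∈[0..1] ⇒ -0.382756 +0.010404 = -0.372352;  D = -0.225790+0.296083i
d^2_{1,-1}: k∈[0..1] ⇒ +0.077288 -0.000700 = +0.076587;  D = +0.070464+0.030008i
d^2_{2,-1}: single k=0 term ⇒ -0.008495;  D = +0.001300-0.008395i
Y_2^{m'}(θ=2.6247,φ=1.5808) and Σ D·Y over m':
  (-0.2852+0.1279i)·(-0.0943+0.0019i)  (-0.5408-0.6821i)·(+0.0033+0.3319i)  (-0.2258+0.2961i)·(+0.3997+0.0000i)  (+0.0705+0.0300i)·(-0.0033+0.3319i)  (+0.0013-0.0084i)·(-0.0943-0.0019i)
Y_2^-1(R⁻¹ n̂) = +0.150657-0.051927i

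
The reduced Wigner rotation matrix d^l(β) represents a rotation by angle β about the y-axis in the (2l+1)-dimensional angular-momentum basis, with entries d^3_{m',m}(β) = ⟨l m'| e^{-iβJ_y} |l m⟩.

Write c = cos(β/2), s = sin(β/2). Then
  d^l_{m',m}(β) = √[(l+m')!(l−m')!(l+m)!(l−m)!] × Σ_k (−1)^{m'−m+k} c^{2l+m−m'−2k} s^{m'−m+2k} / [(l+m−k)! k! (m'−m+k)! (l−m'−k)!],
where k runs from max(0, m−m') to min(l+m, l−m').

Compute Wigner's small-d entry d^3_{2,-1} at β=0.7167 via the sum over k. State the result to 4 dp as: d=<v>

d^3_{2,-1}(β=0.7167) via Wigner's sum:
With c≡cos(β/2)=0.936477 and s≡sin(β/2)=0.350730, N=[120·1·2·24]^{1/2}=75.894664
k: max(0,(-1)−(2))=0 … min(3+(-1),3−(2))=1
  k=0: (−1)^3·75.8947/(12)·0.9365^3·0.3507^3 = -0.224098
  k=1: (−1)^4·75.8947/(24)·0.9365^1·0.3507^5 = +0.015717
d^3_{2,-1}(0.7167) = -0.224098 +0.015717 = -0.208381

d=-0.2084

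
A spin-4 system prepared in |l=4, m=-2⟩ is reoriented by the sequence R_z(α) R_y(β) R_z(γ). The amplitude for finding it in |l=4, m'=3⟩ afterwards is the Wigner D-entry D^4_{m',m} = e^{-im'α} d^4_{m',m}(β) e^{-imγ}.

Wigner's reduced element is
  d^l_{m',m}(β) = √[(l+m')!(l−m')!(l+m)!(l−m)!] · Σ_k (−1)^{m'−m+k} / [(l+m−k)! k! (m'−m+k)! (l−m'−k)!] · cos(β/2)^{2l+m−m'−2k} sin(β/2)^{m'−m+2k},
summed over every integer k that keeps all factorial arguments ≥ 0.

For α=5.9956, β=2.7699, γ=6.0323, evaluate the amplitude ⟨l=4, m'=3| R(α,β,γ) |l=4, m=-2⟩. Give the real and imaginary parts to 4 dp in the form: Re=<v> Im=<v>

Re=0.5120 Im=0.1933

Split into d^4_{3,-2}(β=2.7699) × two z-phases.
c=cos(2.7699/2)=0.184778, s=sin(2.7699/2)=0.982780; N=√[5040·1·2·720]=2693.993318
k: max(0,(-2)−(3))=0 … min(4+(-2),4−(3))=1
  k=0: (−1)^5·2693.9933/(240)·0.1848^3·0.9828^5 = -0.064926
  k=1: (−1)^6·2693.9933/(720)·0.1848^1·0.9828^7 = +0.612223
d^4_{3,-2}(2.7699) = -0.064926 +0.612223 = +0.547297
D = (+0.650346+0.759638i)·(+0.547297)·(+0.876732-0.480979i) = +0.512023+0.193303i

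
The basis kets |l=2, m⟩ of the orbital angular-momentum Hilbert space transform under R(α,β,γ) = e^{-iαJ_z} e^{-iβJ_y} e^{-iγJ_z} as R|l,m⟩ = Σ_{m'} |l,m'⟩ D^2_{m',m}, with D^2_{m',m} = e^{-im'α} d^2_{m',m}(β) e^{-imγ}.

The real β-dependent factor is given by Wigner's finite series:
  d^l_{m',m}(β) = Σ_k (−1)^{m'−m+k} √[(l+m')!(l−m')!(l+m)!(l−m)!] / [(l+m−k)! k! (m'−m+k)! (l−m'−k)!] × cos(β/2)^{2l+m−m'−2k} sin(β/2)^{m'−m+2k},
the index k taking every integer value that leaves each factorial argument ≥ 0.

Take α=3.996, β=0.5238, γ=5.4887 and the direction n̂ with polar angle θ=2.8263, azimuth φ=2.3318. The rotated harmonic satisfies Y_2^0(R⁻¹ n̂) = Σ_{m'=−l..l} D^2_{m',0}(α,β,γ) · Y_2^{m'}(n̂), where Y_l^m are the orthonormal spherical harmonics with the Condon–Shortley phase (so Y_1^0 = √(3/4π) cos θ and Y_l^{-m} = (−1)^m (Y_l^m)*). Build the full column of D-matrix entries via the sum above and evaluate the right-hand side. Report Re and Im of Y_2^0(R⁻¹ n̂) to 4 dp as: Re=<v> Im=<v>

Need the full column D^2_{m',0} for m'=−2..2 at α=3.996, β=0.5238, γ=5.4887.
cos(β/2)=0.965900, sin(β/2)=0.258916
d^2_{-2,0}: single k=2 term ⇒ +0.153200;  D = -0.021077+0.151743i
d^2_{-1,0}: k∈[1..2] ⇒ +0.571520 -0.041066 = +0.530453;  D = -0.348330-0.400058i
d^2_{0,0}: k∈[0..2] ⇒ +0.870419 -0.250174 +0.004494 = +0.624739;  D = +0.624739+0.000000i
d^2_{1,0}: k∈[0..1] ⇒ -0.571520 +0.041066 = -0.530453;  D = +0.348330-0.400058i
d^2_{2,0}: single k=0 term ⇒ +0.153200;  D = -0.021077-0.151743i
Y_2^{m'}(θ=2.8263,φ=2.3318) and Σ D·Y over m':
  (-0.0211+0.1517i)·(-0.0018+0.0371i)  (-0.3483-0.4001i)·(+0.1571+0.1649i)  (+0.6247+0.0000i)·(+0.5398+0.0000i)  (+0.3483-0.4001i)·(-0.1571+0.1649i)  (-0.0211-0.1517i)·(-0.0018-0.0371i)
Y_2^0(R⁻¹ n̂) = +0.348587-0.000000i

Re=0.3486 Im=0.0000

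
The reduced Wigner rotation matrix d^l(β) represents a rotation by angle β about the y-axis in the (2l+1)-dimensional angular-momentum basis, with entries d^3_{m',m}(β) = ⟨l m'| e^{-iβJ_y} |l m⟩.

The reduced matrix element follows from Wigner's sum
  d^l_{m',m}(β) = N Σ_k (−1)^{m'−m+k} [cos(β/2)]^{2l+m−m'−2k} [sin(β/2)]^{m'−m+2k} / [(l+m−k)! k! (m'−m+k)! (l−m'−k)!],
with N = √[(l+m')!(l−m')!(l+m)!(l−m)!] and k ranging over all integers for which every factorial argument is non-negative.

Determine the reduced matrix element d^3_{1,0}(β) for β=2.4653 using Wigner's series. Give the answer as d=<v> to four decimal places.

d=-0.5532

d^3_{1,0}(β=2.4653) via Wigner's sum:
c=cos(2.4653/2)=0.331739, s=sin(2.4653/2)=0.943371; N=√[24·2·6·6]=41.569219
Admissible k: 0..2 (factorial args all ≥0)
  k=0: (−1)^1·41.5692/(12)·0.3317^5·0.9434^1 = -0.013130
  k=1: (−1)^2·41.5692/(4)·0.3317^3·0.9434^3 = +0.318529
  k=2: (−1)^3·41.5692/(12)·0.3317^1·0.9434^5 = -0.858618
d^3_{1,0}(2.4653) = -0.013130 +0.318529 -0.858618 = -0.553219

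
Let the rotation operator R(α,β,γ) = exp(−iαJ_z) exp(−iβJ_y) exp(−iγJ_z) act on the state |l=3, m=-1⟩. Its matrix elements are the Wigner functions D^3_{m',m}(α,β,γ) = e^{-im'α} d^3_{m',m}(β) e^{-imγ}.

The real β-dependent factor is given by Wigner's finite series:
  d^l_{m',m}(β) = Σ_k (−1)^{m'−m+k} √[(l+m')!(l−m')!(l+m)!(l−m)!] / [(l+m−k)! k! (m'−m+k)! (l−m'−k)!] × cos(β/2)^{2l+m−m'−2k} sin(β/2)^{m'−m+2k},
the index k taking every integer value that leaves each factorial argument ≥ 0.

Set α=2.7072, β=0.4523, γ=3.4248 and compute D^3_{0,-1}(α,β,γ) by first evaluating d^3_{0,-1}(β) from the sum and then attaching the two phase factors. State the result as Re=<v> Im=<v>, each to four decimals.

Split into d^3_{0,-1}(β=0.4523) × two z-phases.
c=cos(0.4523/2)=0.974537, s=sin(0.4523/2)=0.224227; N=√[6·6·2·24]=41.569219
Admissible k: 0..2 (factorial args all ≥0)
  k=0: (−1)^1·41.5692/(12)·0.9745^5·0.2242^1 = -0.682764
  k=1: (−1)^2·41.5692/(4)·0.9745^3·0.2242^3 = +0.108436
  k=2: (−1)^3·41.5692/(12)·0.9745^1·0.2242^5 = -0.001914
d^3_{0,-1}(0.4523) = -0.682764 +0.108436 -0.001914 = -0.576242
D = (+1.000000+0.000000i)·(-0.576242)·(-0.960164-0.279437i) = +0.553286+0.161023i

Re=0.5533 Im=0.1610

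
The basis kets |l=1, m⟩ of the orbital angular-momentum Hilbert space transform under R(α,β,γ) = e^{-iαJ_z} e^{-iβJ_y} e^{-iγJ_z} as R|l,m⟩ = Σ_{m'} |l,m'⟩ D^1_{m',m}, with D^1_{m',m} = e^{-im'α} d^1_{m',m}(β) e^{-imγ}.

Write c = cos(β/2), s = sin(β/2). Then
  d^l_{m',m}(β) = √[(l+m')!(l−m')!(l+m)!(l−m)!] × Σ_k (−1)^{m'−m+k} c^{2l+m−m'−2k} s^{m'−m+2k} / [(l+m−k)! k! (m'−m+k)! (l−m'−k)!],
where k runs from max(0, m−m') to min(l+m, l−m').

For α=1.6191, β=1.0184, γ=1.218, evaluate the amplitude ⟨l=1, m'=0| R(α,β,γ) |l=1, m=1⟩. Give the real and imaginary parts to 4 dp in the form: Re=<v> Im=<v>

Re=0.2080 Im=-0.5649

D^1_{0,1}(1.6191,1.0184,1.218) = e^{-i·0·1.6191}·d^1_{0,1}(1.0184)·e^{-i·1·1.218}. Compute d first:
c=cos(1.0184/2)=0.873135, s=sin(1.0184/2)=0.487479; N=√[1·1·2·1]=1.414214
k∈{1} keeps every argument non-negative
  k=1: (−1)^0·1.4142/(1)·0.8731^1·0.4875^1 = +0.601938
d^1_{0,1}(1.0184) = +0.601938
Attach z-rotation phases: D = e^{-i(0)(1.6191)}·(+0.601938)·e^{-i(1)(1.218)} = +0.207984-0.564865i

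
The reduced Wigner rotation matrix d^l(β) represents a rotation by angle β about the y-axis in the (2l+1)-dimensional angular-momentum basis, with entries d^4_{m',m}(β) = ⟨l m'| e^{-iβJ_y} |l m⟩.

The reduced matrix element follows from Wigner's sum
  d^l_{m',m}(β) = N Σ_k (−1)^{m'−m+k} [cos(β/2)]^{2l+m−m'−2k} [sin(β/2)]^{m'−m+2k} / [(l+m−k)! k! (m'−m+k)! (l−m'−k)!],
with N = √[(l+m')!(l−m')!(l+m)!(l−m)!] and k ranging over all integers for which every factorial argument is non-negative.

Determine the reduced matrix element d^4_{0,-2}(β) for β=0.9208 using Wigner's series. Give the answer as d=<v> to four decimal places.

d^4_{0,-2}(β=0.9208) via Wigner's sum:
c=cos(0.9208/2)=0.895875, s=sin(0.9208/2)=0.444306; N=√[24·24·2·720]=910.735966
Admissible k: 0..2 (factorial args all ≥0)
  k=0: (−1)^2·910.7360/(96)·0.8959^6·0.4443^2 = +0.968212
  k=1: (−1)^3·910.7360/(36)·0.8959^4·0.4443^4 = -0.635053
  k=2: (−1)^4·910.7360/(96)·0.8959^2·0.4443^6 = +0.058575
d^4_{0,-2}(0.9208) = +0.968212 -0.635053 +0.058575 = +0.391734

d=0.3917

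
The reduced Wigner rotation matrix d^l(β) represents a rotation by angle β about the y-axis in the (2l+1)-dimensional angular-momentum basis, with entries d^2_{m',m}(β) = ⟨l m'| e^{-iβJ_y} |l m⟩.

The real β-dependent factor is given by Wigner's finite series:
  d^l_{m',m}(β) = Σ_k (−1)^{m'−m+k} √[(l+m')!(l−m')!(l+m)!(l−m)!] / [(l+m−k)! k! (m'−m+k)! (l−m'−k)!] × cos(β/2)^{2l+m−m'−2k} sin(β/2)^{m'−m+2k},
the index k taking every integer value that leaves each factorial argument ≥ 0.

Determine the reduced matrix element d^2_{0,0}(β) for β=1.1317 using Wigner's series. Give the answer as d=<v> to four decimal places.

d=-0.2289

d^2_{0,0}(β=1.1317) via Wigner's sum:
Half-angle: c=0.844133, s=0.536134. N=√(2·2·2·2)=4.000000
k: max(0,(0)−(0))=0 … min(2+(0),2−(0))=2
  k=0: (−1)^0·4.0000/(4)·0.8441^4·0.5361^0 = +0.507743
  k=1: (−1)^1·4.0000/(1)·0.8441^2·0.5361^2 = -0.819272
  k=2: (−1)^2·4.0000/(4)·0.8441^0·0.5361^4 = +0.082621
d^2_{0,0}(1.1317) = +0.507743 -0.819272 +0.082621 = -0.228907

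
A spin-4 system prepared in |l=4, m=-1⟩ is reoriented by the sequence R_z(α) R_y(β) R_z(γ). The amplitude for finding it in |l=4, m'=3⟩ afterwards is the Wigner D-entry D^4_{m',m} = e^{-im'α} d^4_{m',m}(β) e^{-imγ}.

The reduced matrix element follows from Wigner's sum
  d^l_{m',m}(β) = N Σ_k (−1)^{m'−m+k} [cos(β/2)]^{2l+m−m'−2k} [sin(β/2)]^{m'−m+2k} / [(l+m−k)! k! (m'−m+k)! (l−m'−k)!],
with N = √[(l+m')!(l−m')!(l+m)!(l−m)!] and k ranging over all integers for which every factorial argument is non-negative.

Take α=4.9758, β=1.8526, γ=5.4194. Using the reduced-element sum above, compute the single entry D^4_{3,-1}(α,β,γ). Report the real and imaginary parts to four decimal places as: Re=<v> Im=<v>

Re=0.0437 Im=-0.0036

D^4_{3,-1}(4.9758,1.8526,5.4194) = e^{-i·3·4.9758}·d^4_{3,-1}(1.8526)·e^{-i·-1·5.4194}. Compute d first:
c=cos(1.8526/2)=0.600796, s=sin(1.8526/2)=0.799402; N=√[5040·1·6·120]=1904.940944
The bounds max(0,m−m')=0 and min(l+m,l−m')=1 give 2 terms
  k=0: (−1)^4·1904.9409/(144)·0.6008^4·0.7994^4 = +0.703864
  k=1: (−1)^5·1904.9409/(240)·0.6008^2·0.7994^6 = -0.747682
d^4_{3,-1}(1.8526) = +0.703864 -0.747682 = -0.043818
Phases: e^{-i·(3)·4.9758}=-0.710517-0.703680i, e^{-i·(-1)·5.4194}=+0.649564-0.760307i ⇒ D=+0.043667-0.003642i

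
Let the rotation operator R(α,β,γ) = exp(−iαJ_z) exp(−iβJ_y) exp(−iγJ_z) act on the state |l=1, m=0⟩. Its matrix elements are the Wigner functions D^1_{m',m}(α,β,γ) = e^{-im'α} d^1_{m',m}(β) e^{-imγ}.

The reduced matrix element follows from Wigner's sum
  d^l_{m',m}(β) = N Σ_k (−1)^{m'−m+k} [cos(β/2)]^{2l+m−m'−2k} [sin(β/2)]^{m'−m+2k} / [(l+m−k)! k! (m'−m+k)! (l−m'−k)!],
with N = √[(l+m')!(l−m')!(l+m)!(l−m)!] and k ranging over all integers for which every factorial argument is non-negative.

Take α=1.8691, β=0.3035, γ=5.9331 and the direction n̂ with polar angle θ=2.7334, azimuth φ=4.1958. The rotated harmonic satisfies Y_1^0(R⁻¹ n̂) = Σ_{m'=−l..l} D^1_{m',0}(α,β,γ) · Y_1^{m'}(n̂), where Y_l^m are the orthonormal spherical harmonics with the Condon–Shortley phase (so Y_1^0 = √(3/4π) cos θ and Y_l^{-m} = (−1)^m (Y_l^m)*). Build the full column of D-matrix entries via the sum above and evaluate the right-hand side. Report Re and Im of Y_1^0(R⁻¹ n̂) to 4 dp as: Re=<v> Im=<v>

Need the full column D^1_{m',0} for m'=−1..1 at α=1.8691, β=0.3035, γ=5.9331.
cos(β/2)=0.988508, sin(β/2)=0.151168
d^1_{-1,0}: single k=1 term ⇒ +0.211327;  D = -0.062109+0.201994i
d^1_{0,0}: k∈[0..1] ⇒ +0.977148 -0.022852 = +0.954296;  D = +0.954296+0.000000i
d^1_{1,0}: single k=0 term ⇒ -0.211327;  D = +0.062109+0.201994i
Y_1^{m'}(θ=2.7334,φ=4.1958) and Σ D·Y over m':
  (-0.0621+0.2020i)·(-0.0677+0.1192i)  (+0.9543+0.0000i)·(-0.4485+0.0000i)  (+0.0621+0.2020i)·(+0.0677+0.1192i)
Y_1^0(R⁻¹ n̂) = -0.467723+0.000000i

Re=-0.4677 Im=0.0000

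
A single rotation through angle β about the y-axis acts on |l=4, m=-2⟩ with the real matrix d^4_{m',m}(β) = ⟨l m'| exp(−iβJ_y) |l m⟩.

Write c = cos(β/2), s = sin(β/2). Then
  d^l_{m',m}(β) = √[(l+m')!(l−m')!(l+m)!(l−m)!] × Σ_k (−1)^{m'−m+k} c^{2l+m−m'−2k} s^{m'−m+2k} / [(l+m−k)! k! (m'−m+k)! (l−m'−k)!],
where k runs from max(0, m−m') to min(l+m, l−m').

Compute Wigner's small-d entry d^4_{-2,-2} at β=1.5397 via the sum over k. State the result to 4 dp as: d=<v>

d^4_{-2,-2}(β=1.5397) via Wigner's sum:
c=cos(1.5397/2)=0.718015, s=sin(1.5397/2)=0.696028; N=√[2·720·2·720]=1440.000000
The bounds max(0,m−m')=0 and min(l+m,l−m')=2 give 3 terms
  k=0: (−1)^0·1440.0000/(1440)·0.7180^8·0.6960^0 = +0.070643
  k=1: (−1)^1·1440.0000/(120)·0.7180^6·0.6960^2 = -0.796591
  k=2: (−1)^2·1440.0000/(96)·0.7180^4·0.6960^4 = +0.935688
d^4_{-2,-2}(1.5397) = +0.070643 -0.796591 +0.935688 = +0.209740

d=0.2097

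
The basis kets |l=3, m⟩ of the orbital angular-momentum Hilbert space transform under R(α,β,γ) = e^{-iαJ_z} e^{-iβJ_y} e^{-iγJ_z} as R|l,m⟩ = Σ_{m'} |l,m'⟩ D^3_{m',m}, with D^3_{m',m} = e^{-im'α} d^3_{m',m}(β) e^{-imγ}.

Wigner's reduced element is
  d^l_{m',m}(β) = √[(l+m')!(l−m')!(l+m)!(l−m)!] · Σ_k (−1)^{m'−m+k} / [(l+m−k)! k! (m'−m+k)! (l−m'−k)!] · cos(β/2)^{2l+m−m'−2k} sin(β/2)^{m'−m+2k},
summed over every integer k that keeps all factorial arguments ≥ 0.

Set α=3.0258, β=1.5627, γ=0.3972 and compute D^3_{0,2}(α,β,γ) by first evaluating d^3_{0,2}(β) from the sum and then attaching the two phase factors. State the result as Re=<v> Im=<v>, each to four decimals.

Split into d^3_{0,2}(β=1.5627) × two z-phases.
c=cos(1.5627/2)=0.709963, s=sin(1.5627/2)=0.704239; N=√[6·6·120·1]=65.726707
k∈{2,3} keeps every argument non-negative
  k=2: (−1)^0·65.7267/(12)·0.7100^4·0.7042^2 = +0.690151
  k=3: (−1)^1·65.7267/(12)·0.7100^2·0.7042^4 = -0.679066
d^3_{0,2}(1.5627) = +0.690151 -0.679066 = +0.011086
D = (+1.000000+0.000000i)·(+0.011086)·(+0.700713-0.713443i) = +0.007768-0.007909i

Re=0.0078 Im=-0.0079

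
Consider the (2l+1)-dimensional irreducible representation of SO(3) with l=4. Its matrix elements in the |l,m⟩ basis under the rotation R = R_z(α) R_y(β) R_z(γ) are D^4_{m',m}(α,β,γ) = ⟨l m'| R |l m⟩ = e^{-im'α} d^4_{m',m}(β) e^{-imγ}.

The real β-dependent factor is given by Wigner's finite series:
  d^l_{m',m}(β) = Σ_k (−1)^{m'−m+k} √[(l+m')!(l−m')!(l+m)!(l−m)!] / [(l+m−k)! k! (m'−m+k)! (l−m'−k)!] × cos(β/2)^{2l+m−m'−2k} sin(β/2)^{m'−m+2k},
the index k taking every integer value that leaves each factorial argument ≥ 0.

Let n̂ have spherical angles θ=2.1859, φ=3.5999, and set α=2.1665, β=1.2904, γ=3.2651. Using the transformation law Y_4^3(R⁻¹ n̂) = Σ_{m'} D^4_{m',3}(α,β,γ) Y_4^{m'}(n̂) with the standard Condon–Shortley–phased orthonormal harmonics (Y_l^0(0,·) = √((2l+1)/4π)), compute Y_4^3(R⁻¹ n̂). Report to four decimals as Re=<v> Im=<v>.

Re=0.0506 Im=-0.0409

Need the full column D^4_{m',3} for m'=−4..4 at α=2.1665, β=1.2904, γ=3.2651.
cos(β/2)=0.798980, sin(β/2)=0.601358
d^4_{-4,3}: single k=7 term ⇒ +0.064271;  D = +0.027462-0.058108i
d^4_{-3,3}: k∈[6..7] ⇒ +0.211334 -0.017103 = +0.194231;  D = -0.191926+0.029833i
d^4_{-2,3}: k∈[5..6] ⇒ +0.450255 -0.085022 = +0.365233;  D = +0.248933+0.267259i
d^4_{-1,3}: k∈[4..5] ⇒ +0.705009 -0.239630 = +0.465379;  D = +0.103911-0.453630i
d^4_{0,3}: k∈[3..4] ⇒ +0.837803 -0.474610 = +0.363193;  D = -0.338546+0.131513i
d^4_{1,3}: k∈[2..3] ⇒ +0.746708 -0.705009 = +0.041699;  D = +0.034307+0.023702i
d^4_{2,3}: k∈[1..2] ⇒ +0.467678 -0.794810 = -0.327132;  D = -0.002901+0.327119i
d^4_{3,3}: k∈[0..1] ⇒ +0.166068 -0.658534 = -0.492467;  D = +0.410075-0.272693i
d^4_{4,3}: single k=0 term ⇒ -0.353531;  D = -0.327218-0.133838i
Y_4^{m'}(θ=2.1859,φ=3.5999) and Σ D·Y over m':
  (+0.0275-0.0581i)·(-0.0511-0.1901i)  (-0.1919+0.0298i)·(+0.0766-0.3859i)  (+0.2489+0.2673i)·(+0.1807-0.2357i)  (+0.1039-0.4536i)·(-0.1338+0.0660i)  (-0.3385+0.1315i)·(-0.3289+0.0000i)  (+0.0343+0.0237i)·(+0.1338+0.0660i)  (-0.0029+0.3271i)·(+0.1807+0.2357i)  (+0.4101-0.2727i)·(-0.0766-0.3859i)  (-0.3272-0.1338i)·(-0.0511+0.1901i)
Y_4^3(R⁻¹ n̂) = +0.050633-0.040865i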